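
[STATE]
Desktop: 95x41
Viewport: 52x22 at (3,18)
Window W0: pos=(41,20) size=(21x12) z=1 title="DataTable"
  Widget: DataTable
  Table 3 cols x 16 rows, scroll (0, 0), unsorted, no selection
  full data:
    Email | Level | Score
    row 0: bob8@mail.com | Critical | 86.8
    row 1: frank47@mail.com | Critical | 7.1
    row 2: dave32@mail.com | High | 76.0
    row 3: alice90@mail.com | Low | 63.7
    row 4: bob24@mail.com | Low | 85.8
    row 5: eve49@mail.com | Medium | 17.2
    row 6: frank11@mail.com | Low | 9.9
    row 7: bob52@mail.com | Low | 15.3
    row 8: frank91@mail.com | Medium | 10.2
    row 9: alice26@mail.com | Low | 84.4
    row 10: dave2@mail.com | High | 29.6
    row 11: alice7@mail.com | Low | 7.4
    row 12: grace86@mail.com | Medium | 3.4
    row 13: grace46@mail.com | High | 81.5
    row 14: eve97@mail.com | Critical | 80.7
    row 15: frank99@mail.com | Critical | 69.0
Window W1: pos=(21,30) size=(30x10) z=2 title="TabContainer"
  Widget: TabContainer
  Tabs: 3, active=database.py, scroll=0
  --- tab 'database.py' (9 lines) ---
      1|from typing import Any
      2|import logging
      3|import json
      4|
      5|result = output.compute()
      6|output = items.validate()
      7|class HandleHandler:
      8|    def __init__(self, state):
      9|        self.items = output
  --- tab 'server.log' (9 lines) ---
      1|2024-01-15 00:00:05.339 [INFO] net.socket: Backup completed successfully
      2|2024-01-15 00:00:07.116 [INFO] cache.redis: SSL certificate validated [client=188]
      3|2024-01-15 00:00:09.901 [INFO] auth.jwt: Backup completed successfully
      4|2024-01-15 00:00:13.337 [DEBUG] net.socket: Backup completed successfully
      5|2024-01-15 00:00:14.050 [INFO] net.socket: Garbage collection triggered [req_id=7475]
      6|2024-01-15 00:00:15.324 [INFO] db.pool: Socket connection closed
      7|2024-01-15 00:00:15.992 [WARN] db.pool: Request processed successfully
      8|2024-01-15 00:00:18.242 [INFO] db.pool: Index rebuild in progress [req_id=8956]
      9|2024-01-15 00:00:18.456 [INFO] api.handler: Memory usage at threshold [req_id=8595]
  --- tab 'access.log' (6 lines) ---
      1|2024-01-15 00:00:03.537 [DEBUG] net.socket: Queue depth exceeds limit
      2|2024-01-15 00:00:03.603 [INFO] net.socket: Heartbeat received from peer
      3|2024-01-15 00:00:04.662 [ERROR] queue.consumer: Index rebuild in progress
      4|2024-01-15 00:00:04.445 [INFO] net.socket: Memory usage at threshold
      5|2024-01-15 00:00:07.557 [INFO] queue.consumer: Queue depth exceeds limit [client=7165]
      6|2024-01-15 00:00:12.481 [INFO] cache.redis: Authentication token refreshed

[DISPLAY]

                                                    
                                                    
                                      ┏━━━━━━━━━━━━━
                                      ┃ DataTable   
                                      ┠─────────────
                                      ┃Email        
                                      ┃─────────────
                                      ┃bob8@mail.com
                                      ┃frank47@mail.
                                      ┃dave32@mail.c
                                      ┃alice90@mail.
                                      ┃bob24@mail.co
                  ┏━━━━━━━━━━━━━━━━━━━━━━━━━━━━┓l.co
                  ┃ TabContainer               ┃━━━━
                  ┠────────────────────────────┨    
                  ┃[database.py]│ server.log │ ┃    
                  ┃────────────────────────────┃    
                  ┃from typing import Any      ┃    
                  ┃import logging              ┃    
                  ┃import json                 ┃    
                  ┃                            ┃    
                  ┗━━━━━━━━━━━━━━━━━━━━━━━━━━━━┛    


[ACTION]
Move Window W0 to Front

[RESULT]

                                                    
                                                    
                                      ┏━━━━━━━━━━━━━
                                      ┃ DataTable   
                                      ┠─────────────
                                      ┃Email        
                                      ┃─────────────
                                      ┃bob8@mail.com
                                      ┃frank47@mail.
                                      ┃dave32@mail.c
                                      ┃alice90@mail.
                                      ┃bob24@mail.co
                  ┏━━━━━━━━━━━━━━━━━━━┃eve49@mail.co
                  ┃ TabContainer      ┗━━━━━━━━━━━━━
                  ┠────────────────────────────┨    
                  ┃[database.py]│ server.log │ ┃    
                  ┃────────────────────────────┃    
                  ┃from typing import Any      ┃    
                  ┃import logging              ┃    
                  ┃import json                 ┃    
                  ┃                            ┃    
                  ┗━━━━━━━━━━━━━━━━━━━━━━━━━━━━┛    


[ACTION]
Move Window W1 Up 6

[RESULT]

                                                    
                                                    
                                      ┏━━━━━━━━━━━━━
                                      ┃ DataTable   
                                      ┠─────────────
                                      ┃Email        
                  ┏━━━━━━━━━━━━━━━━━━━┃─────────────
                  ┃ TabContainer      ┃bob8@mail.com
                  ┠───────────────────┃frank47@mail.
                  ┃[database.py]│ serv┃dave32@mail.c
                  ┃───────────────────┃alice90@mail.
                  ┃from typing import ┃bob24@mail.co
                  ┃import logging     ┃eve49@mail.co
                  ┃import json        ┗━━━━━━━━━━━━━
                  ┃                            ┃    
                  ┗━━━━━━━━━━━━━━━━━━━━━━━━━━━━┛    
                                                    
                                                    
                                                    
                                                    
                                                    
                                                    


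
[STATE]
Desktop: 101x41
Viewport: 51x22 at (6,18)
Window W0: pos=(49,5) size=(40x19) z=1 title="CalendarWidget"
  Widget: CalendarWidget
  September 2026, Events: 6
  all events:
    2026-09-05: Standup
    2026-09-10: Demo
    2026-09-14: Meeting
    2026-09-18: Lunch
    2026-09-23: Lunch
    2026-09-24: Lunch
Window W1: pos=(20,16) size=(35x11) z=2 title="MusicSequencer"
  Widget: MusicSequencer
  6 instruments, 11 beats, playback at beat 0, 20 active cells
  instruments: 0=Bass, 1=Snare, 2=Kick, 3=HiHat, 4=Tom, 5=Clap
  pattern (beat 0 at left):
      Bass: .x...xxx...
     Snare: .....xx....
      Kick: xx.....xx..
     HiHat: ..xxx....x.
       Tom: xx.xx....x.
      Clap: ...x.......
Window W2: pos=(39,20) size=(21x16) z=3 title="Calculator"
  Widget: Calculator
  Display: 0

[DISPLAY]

              ┠─────────────────────────────────┨  
              ┃      ▼1234567890                ┃  
              ┃  Bass·█···███··· ┏━━━━━━━━━━━━━━━━━
              ┃ Snare·····██···· ┃ Calculator      
              ┃  Kick██·····██·· ┠─────────────────
              ┃ HiHat··███····█· ┃                 
              ┃   Tom██·██····█· ┃┌───┬───┬───┬───┐
              ┃  Clap···█······· ┃│ 7 │ 8 │ 9 │ ÷ │
              ┗━━━━━━━━━━━━━━━━━━┃├───┼───┼───┼───┤
                                 ┃│ 4 │ 5 │ 6 │ × │
                                 ┃├───┼───┼───┼───┤
                                 ┃│ 1 │ 2 │ 3 │ - │
                                 ┃├───┼───┼───┼───┤
                                 ┃│ 0 │ . │ = │ + │
                                 ┃├───┼───┼───┼───┤
                                 ┃│ C │ MC│ MR│ M+│
                                 ┃└───┴───┴───┴───┘
                                 ┗━━━━━━━━━━━━━━━━━
                                                   
                                                   
                                                   
                                                   


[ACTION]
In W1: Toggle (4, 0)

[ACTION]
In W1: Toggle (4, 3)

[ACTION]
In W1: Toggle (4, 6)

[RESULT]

              ┠─────────────────────────────────┨  
              ┃      ▼1234567890                ┃  
              ┃  Bass·█···███··· ┏━━━━━━━━━━━━━━━━━
              ┃ Snare·····██···· ┃ Calculator      
              ┃  Kick██·····██·· ┠─────────────────
              ┃ HiHat··███····█· ┃                 
              ┃   Tom·█··█·█··█· ┃┌───┬───┬───┬───┐
              ┃  Clap···█······· ┃│ 7 │ 8 │ 9 │ ÷ │
              ┗━━━━━━━━━━━━━━━━━━┃├───┼───┼───┼───┤
                                 ┃│ 4 │ 5 │ 6 │ × │
                                 ┃├───┼───┼───┼───┤
                                 ┃│ 1 │ 2 │ 3 │ - │
                                 ┃├───┼───┼───┼───┤
                                 ┃│ 0 │ . │ = │ + │
                                 ┃├───┼───┼───┼───┤
                                 ┃│ C │ MC│ MR│ M+│
                                 ┃└───┴───┴───┴───┘
                                 ┗━━━━━━━━━━━━━━━━━
                                                   
                                                   
                                                   
                                                   


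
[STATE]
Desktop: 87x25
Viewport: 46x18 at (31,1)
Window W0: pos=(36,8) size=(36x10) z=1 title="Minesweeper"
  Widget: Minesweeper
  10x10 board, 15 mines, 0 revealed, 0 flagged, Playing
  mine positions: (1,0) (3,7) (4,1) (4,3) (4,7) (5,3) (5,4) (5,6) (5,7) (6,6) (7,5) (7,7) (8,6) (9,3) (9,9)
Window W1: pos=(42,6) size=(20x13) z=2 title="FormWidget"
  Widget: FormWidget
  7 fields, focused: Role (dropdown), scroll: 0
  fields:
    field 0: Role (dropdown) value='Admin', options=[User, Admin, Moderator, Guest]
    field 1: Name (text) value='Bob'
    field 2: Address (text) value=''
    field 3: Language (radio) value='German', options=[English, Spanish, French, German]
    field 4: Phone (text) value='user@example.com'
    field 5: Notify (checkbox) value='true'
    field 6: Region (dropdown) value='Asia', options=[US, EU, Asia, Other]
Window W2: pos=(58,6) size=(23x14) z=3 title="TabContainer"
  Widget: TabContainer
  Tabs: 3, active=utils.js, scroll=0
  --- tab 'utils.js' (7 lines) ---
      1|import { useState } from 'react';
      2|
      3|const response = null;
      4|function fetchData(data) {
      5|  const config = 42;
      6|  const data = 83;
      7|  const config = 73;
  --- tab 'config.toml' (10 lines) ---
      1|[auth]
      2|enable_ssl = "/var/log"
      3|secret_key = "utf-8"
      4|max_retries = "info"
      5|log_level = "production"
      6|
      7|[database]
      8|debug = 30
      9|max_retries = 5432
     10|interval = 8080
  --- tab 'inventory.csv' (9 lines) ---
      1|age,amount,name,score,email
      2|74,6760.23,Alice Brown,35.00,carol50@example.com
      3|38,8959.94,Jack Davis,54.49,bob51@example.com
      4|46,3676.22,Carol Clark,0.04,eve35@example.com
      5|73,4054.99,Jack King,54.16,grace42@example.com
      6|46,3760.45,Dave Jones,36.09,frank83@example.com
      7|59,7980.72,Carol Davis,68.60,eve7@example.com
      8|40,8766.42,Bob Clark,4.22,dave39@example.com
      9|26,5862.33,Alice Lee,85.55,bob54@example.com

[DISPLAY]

                                              
                                              
                                              
                                              
                                              
           ┏━━━━━━━━━━━━━━━┏━━━━━━━━━━━━━━━━━━
           ┃ FormWidget    ┃ TabContainer     
     ┏━━━━━┠───────────────┠──────────────────
     ┃ Mine┃> Role:       [┃[utils.js]│ config
     ┠─────┃  Name:       [┃──────────────────
     ┃■■■■■┃  Address:    [┃import { useState 
     ┃■■■■■┃  Language:   (┃                  
     ┃■■■■■┃  Phone:      [┃const response = n
     ┃■■■■■┃  Notify:     [┃function fetchData
     ┃■■■■■┃  Region:     [┃  const config = 4
     ┃■■■■■┃               ┃  const data = 83;
     ┗━━━━━┃               ┃  const config = 7
           ┗━━━━━━━━━━━━━━━┃                  


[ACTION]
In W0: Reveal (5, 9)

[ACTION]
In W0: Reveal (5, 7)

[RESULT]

                                              
                                              
                                              
                                              
                                              
           ┏━━━━━━━━━━━━━━━┏━━━━━━━━━━━━━━━━━━
           ┃ FormWidget    ┃ TabContainer     
     ┏━━━━━┠───────────────┠──────────────────
     ┃ Mine┃> Role:       [┃[utils.js]│ config
     ┠─────┃  Name:       [┃──────────────────
     ┃■1   ┃  Address:    [┃import { useState 
     ┃✹1   ┃  Language:   (┃                  
     ┃■1   ┃  Phone:      [┃const response = n
     ┃■1211┃  Notify:     [┃function fetchData
     ┃■✹■✹3┃  Region:     [┃  const config = 4
     ┃■■■✹✹┃               ┃  const data = 83;
     ┗━━━━━┃               ┃  const config = 7
           ┗━━━━━━━━━━━━━━━┃                  


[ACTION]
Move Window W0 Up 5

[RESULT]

                                              
                                              
     ┏━━━━━━━━━━━━━━━━━━━━━━━━━━━━━━━━━━┓     
     ┃ Minesweeper                      ┃     
     ┠──────────────────────────────────┨     
     ┃■1   ┏━━━━━━━━━━━━━━━┏━━━━━━━━━━━━━━━━━━
     ┃✹1   ┃ FormWidget    ┃ TabContainer     
     ┃■1   ┠───────────────┠──────────────────
     ┃■1211┃> Role:       [┃[utils.js]│ config
     ┃■✹■✹3┃  Name:       [┃──────────────────
     ┃■■■✹✹┃  Address:    [┃import { useState 
     ┗━━━━━┃  Language:   (┃                  
           ┃  Phone:      [┃const response = n
           ┃  Notify:     [┃function fetchData
           ┃  Region:     [┃  const config = 4
           ┃               ┃  const data = 83;
           ┃               ┃  const config = 7
           ┗━━━━━━━━━━━━━━━┃                  


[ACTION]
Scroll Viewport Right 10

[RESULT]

                                              
                                              
━━━━━━━━━━━━━━━━━━━━━━━━━━━━━━┓               
esweeper                      ┃               
──────────────────────────────┨               
 ┏━━━━━━━━━━━━━━━┏━━━━━━━━━━━━━━━━━━━━━┓      
 ┃ FormWidget    ┃ TabContainer        ┃      
 ┠───────────────┠─────────────────────┨      
1┃> Role:       [┃[utils.js]│ config.to┃      
3┃  Name:       [┃─────────────────────┃      
✹┃  Address:    [┃import { useState } f┃      
━┃  Language:   (┃                     ┃      
 ┃  Phone:      [┃const response = null┃      
 ┃  Notify:     [┃function fetchData(da┃      
 ┃  Region:     [┃  const config = 42; ┃      
 ┃               ┃  const data = 83;   ┃      
 ┃               ┃  const config = 73; ┃      
 ┗━━━━━━━━━━━━━━━┃                     ┃      


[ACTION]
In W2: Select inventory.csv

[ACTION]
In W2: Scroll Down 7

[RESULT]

                                              
                                              
━━━━━━━━━━━━━━━━━━━━━━━━━━━━━━┓               
esweeper                      ┃               
──────────────────────────────┨               
 ┏━━━━━━━━━━━━━━━┏━━━━━━━━━━━━━━━━━━━━━┓      
 ┃ FormWidget    ┃ TabContainer        ┃      
 ┠───────────────┠─────────────────────┨      
1┃> Role:       [┃ utils.js │ config.to┃      
3┃  Name:       [┃─────────────────────┃      
✹┃  Address:    [┃40,8766.42,Bob Clark,┃      
━┃  Language:   (┃26,5862.33,Alice Lee,┃      
 ┃  Phone:      [┃                     ┃      
 ┃  Notify:     [┃                     ┃      
 ┃  Region:     [┃                     ┃      
 ┃               ┃                     ┃      
 ┃               ┃                     ┃      
 ┗━━━━━━━━━━━━━━━┃                     ┃      


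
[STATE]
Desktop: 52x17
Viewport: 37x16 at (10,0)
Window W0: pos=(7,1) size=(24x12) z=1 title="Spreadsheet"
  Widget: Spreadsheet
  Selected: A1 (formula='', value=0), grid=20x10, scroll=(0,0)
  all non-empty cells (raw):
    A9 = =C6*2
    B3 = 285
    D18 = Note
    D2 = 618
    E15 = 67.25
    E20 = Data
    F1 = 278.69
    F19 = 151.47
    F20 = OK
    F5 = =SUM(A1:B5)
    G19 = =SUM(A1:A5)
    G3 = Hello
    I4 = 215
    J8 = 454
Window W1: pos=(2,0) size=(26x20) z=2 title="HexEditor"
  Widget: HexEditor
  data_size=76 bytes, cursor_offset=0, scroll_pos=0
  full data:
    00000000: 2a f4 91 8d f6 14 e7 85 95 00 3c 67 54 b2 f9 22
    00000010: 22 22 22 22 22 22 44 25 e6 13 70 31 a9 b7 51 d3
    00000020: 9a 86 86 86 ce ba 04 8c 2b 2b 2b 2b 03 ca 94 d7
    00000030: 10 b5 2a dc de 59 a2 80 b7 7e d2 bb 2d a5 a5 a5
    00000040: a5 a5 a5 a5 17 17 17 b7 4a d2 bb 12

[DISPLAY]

━━━━━━━━━━━━━━━━━┓                   
tor              ┃━━┓                
─────────────────┨  ┃                
0  2A f4 91 8d f6┃──┨                
0  22 22 22 22 22┃  ┃                
0  9a 86 86 86 ce┃  ┃                
0  10 b5 2a dc de┃--┃                
0  a5 a5 a5 a5 17┃  ┃                
                 ┃  ┃                
                 ┃  ┃                
                 ┃  ┃                
                 ┃  ┃                
                 ┃━━┛                
                 ┃                   
                 ┃                   
                 ┃                   


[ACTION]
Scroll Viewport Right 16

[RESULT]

━━━━━━━━━━━━┓                        
            ┃━━┓                     
────────────┨  ┃                     
 f4 91 8d f6┃──┨                     
 22 22 22 22┃  ┃                     
 86 86 86 ce┃  ┃                     
 b5 2a dc de┃--┃                     
 a5 a5 a5 17┃  ┃                     
            ┃  ┃                     
            ┃  ┃                     
            ┃  ┃                     
            ┃  ┃                     
            ┃━━┛                     
            ┃                        
            ┃                        
            ┃                        


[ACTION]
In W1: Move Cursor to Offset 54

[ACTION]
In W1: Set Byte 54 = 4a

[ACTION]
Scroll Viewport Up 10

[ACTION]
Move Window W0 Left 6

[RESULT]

━━━━━━━━━━━━┓                        
            ┃                        
────────────┨                        
 f4 91 8d f6┃                        
 22 22 22 22┃                        
 86 86 86 ce┃                        
 b5 2a dc de┃                        
 a5 a5 a5 17┃                        
            ┃                        
            ┃                        
            ┃                        
            ┃                        
            ┃                        
            ┃                        
            ┃                        
            ┃                        


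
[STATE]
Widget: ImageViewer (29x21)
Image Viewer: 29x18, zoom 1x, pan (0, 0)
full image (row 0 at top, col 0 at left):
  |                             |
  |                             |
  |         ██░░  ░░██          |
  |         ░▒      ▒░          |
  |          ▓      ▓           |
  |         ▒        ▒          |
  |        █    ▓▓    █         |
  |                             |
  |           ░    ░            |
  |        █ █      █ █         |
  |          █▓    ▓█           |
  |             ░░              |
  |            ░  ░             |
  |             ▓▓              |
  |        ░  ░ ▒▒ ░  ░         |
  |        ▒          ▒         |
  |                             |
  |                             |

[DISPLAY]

                             
                             
         ██░░  ░░██          
         ░▒      ▒░          
          ▓      ▓           
         ▒        ▒          
        █    ▓▓    █         
                             
           ░    ░            
        █ █      █ █         
          █▓    ▓█           
             ░░              
            ░  ░             
             ▓▓              
        ░  ░ ▒▒ ░  ░         
        ▒          ▒         
                             
                             
                             
                             
                             


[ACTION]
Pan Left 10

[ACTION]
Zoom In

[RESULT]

                             
                             
                             
                             
                  ████░░░░   
                  ████░░░░   
                  ░░▒▒       
                  ░░▒▒       
                    ▓▓       
                    ▓▓       
                  ▒▒         
                  ▒▒         
                ██        ▓▓▓
                ██        ▓▓▓
                             
                             
                      ░░     
                      ░░     
                ██  ██       
                ██  ██       
                    ██▓▓     


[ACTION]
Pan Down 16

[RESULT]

                      ░░     
                      ░░     
                ██  ██       
                ██  ██       
                    ██▓▓     
                    ██▓▓     
                          ░░░
                          ░░░
                        ░░   
                        ░░   
                          ▓▓▓
                          ▓▓▓
                ░░    ░░  ▒▒▒
                ░░    ░░  ▒▒▒
                ▒▒           
                ▒▒           
                             
                             
                             
                             
                             


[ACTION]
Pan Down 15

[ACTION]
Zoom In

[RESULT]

                             
                             
                             
                             
                             
                             
                             
                             
                             
                             
                             
                        ░░░  
                        ░░░  
                        ░░░  
                        ▒▒▒  
                        ▒▒▒  
                        ▒▒▒  
                             
                             
                             
                             


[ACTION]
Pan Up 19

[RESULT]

                             
                             
                             
                           ▒▒
                           ▒▒
                           ▒▒
                        ███  
                        ███  
                        ███  
                             
                             
                             
                             
                             
                             
                        ███  
                        ███  
                        ███  
                             
                             
                             


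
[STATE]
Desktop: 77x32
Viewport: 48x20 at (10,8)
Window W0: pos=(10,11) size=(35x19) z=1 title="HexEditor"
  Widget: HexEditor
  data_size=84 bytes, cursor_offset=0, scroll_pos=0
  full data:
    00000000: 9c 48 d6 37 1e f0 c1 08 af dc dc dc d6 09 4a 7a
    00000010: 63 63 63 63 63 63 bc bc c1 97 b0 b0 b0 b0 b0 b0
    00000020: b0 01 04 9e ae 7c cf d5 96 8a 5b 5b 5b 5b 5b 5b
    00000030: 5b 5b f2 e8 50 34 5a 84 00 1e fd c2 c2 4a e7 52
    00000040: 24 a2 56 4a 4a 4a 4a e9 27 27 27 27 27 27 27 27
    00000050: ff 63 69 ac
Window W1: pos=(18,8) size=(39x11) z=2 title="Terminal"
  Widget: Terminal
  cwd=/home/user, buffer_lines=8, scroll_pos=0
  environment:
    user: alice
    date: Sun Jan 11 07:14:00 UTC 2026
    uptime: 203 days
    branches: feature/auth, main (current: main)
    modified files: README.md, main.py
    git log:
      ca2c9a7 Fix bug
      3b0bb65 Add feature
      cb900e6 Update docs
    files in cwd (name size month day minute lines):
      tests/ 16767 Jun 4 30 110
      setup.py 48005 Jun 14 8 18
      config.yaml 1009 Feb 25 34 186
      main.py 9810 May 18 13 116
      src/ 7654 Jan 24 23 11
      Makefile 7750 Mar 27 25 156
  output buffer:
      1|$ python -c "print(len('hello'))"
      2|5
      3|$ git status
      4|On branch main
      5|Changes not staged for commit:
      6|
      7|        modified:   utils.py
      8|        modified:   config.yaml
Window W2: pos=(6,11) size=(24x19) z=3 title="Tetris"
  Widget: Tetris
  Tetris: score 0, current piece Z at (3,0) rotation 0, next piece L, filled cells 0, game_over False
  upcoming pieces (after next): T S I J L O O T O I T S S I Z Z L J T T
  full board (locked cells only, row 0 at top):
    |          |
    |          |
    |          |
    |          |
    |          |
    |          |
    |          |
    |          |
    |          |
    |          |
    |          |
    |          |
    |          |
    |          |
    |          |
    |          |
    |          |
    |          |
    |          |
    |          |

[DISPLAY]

        ┏━━━━━━━━━━━━━━━━━━━━━━━━━━━━━━━━━━━━━┓ 
        ┃ Terminal                            ┃ 
        ┠─────────────────────────────────────┨ 
━━━━━━━━━━━━━━━━━━━┓ "print(len('hello'))"    ┃ 
tris               ┃                          ┃ 
───────────────────┨s                         ┃ 
       │Next:      ┃ain                       ┃ 
       │  ▒        ┃ staged for commit:       ┃ 
       │▒▒▒        ┃                          ┃ 
       │           ┃ified:   utils.py         ┃ 
       │           ┃━━━━━━━━━━━━━━━━━━━━━━━━━━┛ 
       │           ┃ac            ┃             
       │Score:     ┃              ┃             
       │0          ┃              ┃             
       │           ┃              ┃             
       │           ┃              ┃             
       │           ┃              ┃             
       │           ┃              ┃             
       │           ┃              ┃             
       │           ┃              ┃             


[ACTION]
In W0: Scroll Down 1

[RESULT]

        ┏━━━━━━━━━━━━━━━━━━━━━━━━━━━━━━━━━━━━━┓ 
        ┃ Terminal                            ┃ 
        ┠─────────────────────────────────────┨ 
━━━━━━━━━━━━━━━━━━━┓ "print(len('hello'))"    ┃ 
tris               ┃                          ┃ 
───────────────────┨s                         ┃ 
       │Next:      ┃ain                       ┃ 
       │  ▒        ┃ staged for commit:       ┃ 
       │▒▒▒        ┃                          ┃ 
       │           ┃ified:   utils.py         ┃ 
       │           ┃━━━━━━━━━━━━━━━━━━━━━━━━━━┛ 
       │           ┃              ┃             
       │Score:     ┃              ┃             
       │0          ┃              ┃             
       │           ┃              ┃             
       │           ┃              ┃             
       │           ┃              ┃             
       │           ┃              ┃             
       │           ┃              ┃             
       │           ┃              ┃             


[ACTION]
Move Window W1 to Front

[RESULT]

        ┏━━━━━━━━━━━━━━━━━━━━━━━━━━━━━━━━━━━━━┓ 
        ┃ Terminal                            ┃ 
        ┠─────────────────────────────────────┨ 
━━━━━━━━┃$ python -c "print(len('hello'))"    ┃ 
tris    ┃5                                    ┃ 
────────┃$ git status                         ┃ 
       │┃On branch main                       ┃ 
       │┃Changes not staged for commit:       ┃ 
       │┃                                     ┃ 
       │┃        modified:   utils.py         ┃ 
       │┗━━━━━━━━━━━━━━━━━━━━━━━━━━━━━━━━━━━━━┛ 
       │           ┃              ┃             
       │Score:     ┃              ┃             
       │0          ┃              ┃             
       │           ┃              ┃             
       │           ┃              ┃             
       │           ┃              ┃             
       │           ┃              ┃             
       │           ┃              ┃             
       │           ┃              ┃             


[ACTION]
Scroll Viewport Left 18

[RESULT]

                  ┏━━━━━━━━━━━━━━━━━━━━━━━━━━━━━
                  ┃ Terminal                    
                  ┠─────────────────────────────
      ┏━━━━━━━━━━━┃$ python -c "print(len('hello
      ┃ Tetris    ┃5                            
      ┠───────────┃$ git status                 
      ┃          │┃On branch main               
      ┃          │┃Changes not staged for commit
      ┃          │┃                             
      ┃          │┃        modified:   utils.py 
      ┃          │┗━━━━━━━━━━━━━━━━━━━━━━━━━━━━━
      ┃          │           ┃              ┃   
      ┃          │Score:     ┃              ┃   
      ┃          │0          ┃              ┃   
      ┃          │           ┃              ┃   
      ┃          │           ┃              ┃   
      ┃          │           ┃              ┃   
      ┃          │           ┃              ┃   
      ┃          │           ┃              ┃   
      ┃          │           ┃              ┃   


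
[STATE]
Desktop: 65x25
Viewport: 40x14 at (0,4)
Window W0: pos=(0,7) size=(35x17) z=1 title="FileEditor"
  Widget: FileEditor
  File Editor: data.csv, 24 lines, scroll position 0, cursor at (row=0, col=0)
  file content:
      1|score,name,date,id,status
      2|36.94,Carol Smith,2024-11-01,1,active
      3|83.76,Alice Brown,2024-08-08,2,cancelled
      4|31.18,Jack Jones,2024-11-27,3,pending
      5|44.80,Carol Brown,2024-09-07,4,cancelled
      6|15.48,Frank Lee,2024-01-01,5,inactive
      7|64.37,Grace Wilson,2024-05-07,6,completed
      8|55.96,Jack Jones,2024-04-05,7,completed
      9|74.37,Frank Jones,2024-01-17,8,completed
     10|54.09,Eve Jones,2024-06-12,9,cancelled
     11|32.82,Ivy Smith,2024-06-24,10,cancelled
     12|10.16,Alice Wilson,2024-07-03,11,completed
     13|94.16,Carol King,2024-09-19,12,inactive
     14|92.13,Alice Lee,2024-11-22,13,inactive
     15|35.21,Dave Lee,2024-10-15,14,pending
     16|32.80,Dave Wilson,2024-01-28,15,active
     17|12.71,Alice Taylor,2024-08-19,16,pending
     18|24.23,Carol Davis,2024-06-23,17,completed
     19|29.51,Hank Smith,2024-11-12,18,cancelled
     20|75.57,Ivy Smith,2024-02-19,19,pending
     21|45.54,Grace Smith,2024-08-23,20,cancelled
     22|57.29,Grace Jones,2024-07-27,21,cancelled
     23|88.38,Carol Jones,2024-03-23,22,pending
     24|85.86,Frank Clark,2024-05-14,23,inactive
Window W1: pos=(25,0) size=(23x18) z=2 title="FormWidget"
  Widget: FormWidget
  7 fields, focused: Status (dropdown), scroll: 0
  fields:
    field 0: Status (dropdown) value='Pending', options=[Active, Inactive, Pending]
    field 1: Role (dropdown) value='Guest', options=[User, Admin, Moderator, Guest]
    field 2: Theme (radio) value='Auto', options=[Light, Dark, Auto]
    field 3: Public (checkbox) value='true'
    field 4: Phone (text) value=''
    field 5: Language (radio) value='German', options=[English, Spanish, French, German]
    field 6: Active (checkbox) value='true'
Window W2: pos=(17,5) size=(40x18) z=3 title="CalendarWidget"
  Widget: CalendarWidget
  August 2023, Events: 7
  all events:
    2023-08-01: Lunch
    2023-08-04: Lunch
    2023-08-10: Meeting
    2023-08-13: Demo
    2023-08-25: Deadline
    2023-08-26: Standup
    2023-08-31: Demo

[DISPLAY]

                         ┃  Role:       
                 ┏━━━━━━━━━━━━━━━━━━━━━━
                 ┃ CalendarWidget       
┏━━━━━━━━━━━━━━━━┠──────────────────────
┃ FileEditor     ┃             August 20
┠────────────────┃Mo Tu We Th Fr Sa Su  
┃█core,name,date,┃    1*  2  3  4*  5  6
┃36.94,Carol Smit┃ 7  8  9 10* 11 12 13*
┃83.76,Alice Brow┃14 15 16 17 18 19 20  
┃31.18,Jack Jones┃21 22 23 24 25* 26* 27
┃44.80,Carol Brow┃28 29 30 31*          
┃15.48,Frank Lee,┃                      
┃64.37,Grace Wils┃                      
┃55.96,Jack Jones┃                      


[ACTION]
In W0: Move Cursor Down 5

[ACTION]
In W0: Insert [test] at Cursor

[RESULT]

                         ┃  Role:       
                 ┏━━━━━━━━━━━━━━━━━━━━━━
                 ┃ CalendarWidget       
┏━━━━━━━━━━━━━━━━┠──────────────────────
┃ FileEditor     ┃             August 20
┠────────────────┃Mo Tu We Th Fr Sa Su  
┃score,name,date,┃    1*  2  3  4*  5  6
┃36.94,Carol Smit┃ 7  8  9 10* 11 12 13*
┃83.76,Alice Brow┃14 15 16 17 18 19 20  
┃31.18,Jack Jones┃21 22 23 24 25* 26* 27
┃44.80,Carol Brow┃28 29 30 31*          
┃test█5.48,Frank ┃                      
┃64.37,Grace Wils┃                      
┃55.96,Jack Jones┃                      


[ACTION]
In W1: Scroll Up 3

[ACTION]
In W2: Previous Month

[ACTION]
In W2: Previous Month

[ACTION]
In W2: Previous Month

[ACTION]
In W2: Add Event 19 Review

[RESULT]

                         ┃  Role:       
                 ┏━━━━━━━━━━━━━━━━━━━━━━
                 ┃ CalendarWidget       
┏━━━━━━━━━━━━━━━━┠──────────────────────
┃ FileEditor     ┃               May 202
┠────────────────┃Mo Tu We Th Fr Sa Su  
┃score,name,date,┃ 1  2  3  4  5  6  7  
┃36.94,Carol Smit┃ 8  9 10 11 12 13 14  
┃83.76,Alice Brow┃15 16 17 18 19* 20 21 
┃31.18,Jack Jones┃22 23 24 25 26 27 28  
┃44.80,Carol Brow┃29 30 31              
┃test█5.48,Frank ┃                      
┃64.37,Grace Wils┃                      
┃55.96,Jack Jones┃                      


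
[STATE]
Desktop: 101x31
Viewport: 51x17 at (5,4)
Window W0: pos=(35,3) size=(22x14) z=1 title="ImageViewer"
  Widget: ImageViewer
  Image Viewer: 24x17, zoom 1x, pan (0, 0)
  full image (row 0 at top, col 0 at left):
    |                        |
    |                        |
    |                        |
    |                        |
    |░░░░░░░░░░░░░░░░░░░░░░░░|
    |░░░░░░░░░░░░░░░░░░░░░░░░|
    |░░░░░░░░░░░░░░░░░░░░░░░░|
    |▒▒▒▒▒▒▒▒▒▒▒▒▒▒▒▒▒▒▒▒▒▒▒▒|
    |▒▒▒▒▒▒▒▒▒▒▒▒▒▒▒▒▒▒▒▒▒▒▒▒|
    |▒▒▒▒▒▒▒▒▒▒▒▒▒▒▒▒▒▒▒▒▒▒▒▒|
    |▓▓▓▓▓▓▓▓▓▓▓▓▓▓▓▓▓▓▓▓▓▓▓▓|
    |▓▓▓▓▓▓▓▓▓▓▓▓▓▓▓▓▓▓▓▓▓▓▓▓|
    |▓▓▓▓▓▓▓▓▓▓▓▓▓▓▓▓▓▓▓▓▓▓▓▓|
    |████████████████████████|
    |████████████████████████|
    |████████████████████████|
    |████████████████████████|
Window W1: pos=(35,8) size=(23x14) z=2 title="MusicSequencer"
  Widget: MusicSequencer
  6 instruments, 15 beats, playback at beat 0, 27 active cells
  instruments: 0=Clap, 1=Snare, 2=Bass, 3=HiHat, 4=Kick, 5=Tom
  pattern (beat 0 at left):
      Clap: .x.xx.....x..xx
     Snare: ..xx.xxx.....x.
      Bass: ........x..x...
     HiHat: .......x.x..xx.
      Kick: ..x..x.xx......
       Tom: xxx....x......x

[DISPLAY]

                              ┃ ImageViewer        
                              ┠────────────────────
                              ┃                    
                              ┃                    
                              ┏━━━━━━━━━━━━━━━━━━━━
                              ┃ MusicSequencer     
                              ┠────────────────────
                              ┃      ▼1234567890123
                              ┃  Clap·█·██·····█··█
                              ┃ Snare··██·███·····█
                              ┃  Bass········█··█··
                              ┃ HiHat·······█·█··██
                              ┃  Kick··█··█·██·····
                              ┃   Tom███····█······
                              ┃                    
                              ┃                    
                              ┃                    


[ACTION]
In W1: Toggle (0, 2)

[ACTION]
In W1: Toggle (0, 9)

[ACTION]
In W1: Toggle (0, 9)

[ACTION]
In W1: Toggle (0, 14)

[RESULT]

                              ┃ ImageViewer        
                              ┠────────────────────
                              ┃                    
                              ┃                    
                              ┏━━━━━━━━━━━━━━━━━━━━
                              ┃ MusicSequencer     
                              ┠────────────────────
                              ┃      ▼1234567890123
                              ┃  Clap·████·····█··█
                              ┃ Snare··██·███·····█
                              ┃  Bass········█··█··
                              ┃ HiHat·······█·█··██
                              ┃  Kick··█··█·██·····
                              ┃   Tom███····█······
                              ┃                    
                              ┃                    
                              ┃                    


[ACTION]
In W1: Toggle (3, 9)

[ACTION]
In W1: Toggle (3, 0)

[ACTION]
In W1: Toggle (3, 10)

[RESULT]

                              ┃ ImageViewer        
                              ┠────────────────────
                              ┃                    
                              ┃                    
                              ┏━━━━━━━━━━━━━━━━━━━━
                              ┃ MusicSequencer     
                              ┠────────────────────
                              ┃      ▼1234567890123
                              ┃  Clap·████·····█··█
                              ┃ Snare··██·███·····█
                              ┃  Bass········█··█··
                              ┃ HiHat█······█··█·██
                              ┃  Kick··█··█·██·····
                              ┃   Tom███····█······
                              ┃                    
                              ┃                    
                              ┃                    
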